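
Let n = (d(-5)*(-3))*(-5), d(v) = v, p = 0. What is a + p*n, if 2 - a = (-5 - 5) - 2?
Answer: 14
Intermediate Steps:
a = 14 (a = 2 - ((-5 - 5) - 2) = 2 - (-10 - 2) = 2 - 1*(-12) = 2 + 12 = 14)
n = -75 (n = -5*(-3)*(-5) = 15*(-5) = -75)
a + p*n = 14 + 0*(-75) = 14 + 0 = 14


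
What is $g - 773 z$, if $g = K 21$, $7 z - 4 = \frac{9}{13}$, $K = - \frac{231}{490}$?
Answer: $- \frac{480539}{910} \approx -528.06$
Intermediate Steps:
$K = - \frac{33}{70}$ ($K = \left(-231\right) \frac{1}{490} = - \frac{33}{70} \approx -0.47143$)
$z = \frac{61}{91}$ ($z = \frac{4}{7} + \frac{9 \cdot \frac{1}{13}}{7} = \frac{4}{7} + \frac{1}{7} \cdot \frac{9}{13} = \frac{4}{7} + \frac{9}{91} = \frac{61}{91} \approx 0.67033$)
$g = - \frac{99}{10}$ ($g = \left(- \frac{33}{70}\right) 21 = - \frac{99}{10} \approx -9.9$)
$g - 773 z = - \frac{99}{10} - \frac{47153}{91} = - \frac{480539}{910}$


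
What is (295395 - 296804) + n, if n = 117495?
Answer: 116086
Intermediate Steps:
(295395 - 296804) + n = (295395 - 296804) + 117495 = -1409 + 117495 = 116086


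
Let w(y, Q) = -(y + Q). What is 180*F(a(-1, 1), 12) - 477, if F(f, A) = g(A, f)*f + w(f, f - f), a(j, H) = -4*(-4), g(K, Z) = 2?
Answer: 2403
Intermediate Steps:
a(j, H) = 16
w(y, Q) = -Q - y (w(y, Q) = -(Q + y) = -Q - y)
F(f, A) = f (F(f, A) = 2*f + (-(f - f) - f) = 2*f + (-1*0 - f) = 2*f + (0 - f) = 2*f - f = f)
180*F(a(-1, 1), 12) - 477 = 180*16 - 477 = 2880 - 477 = 2403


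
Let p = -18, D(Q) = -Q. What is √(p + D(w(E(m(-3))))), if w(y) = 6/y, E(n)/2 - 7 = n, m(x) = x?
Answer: 5*I*√3/2 ≈ 4.3301*I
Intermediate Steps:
E(n) = 14 + 2*n
√(p + D(w(E(m(-3))))) = √(-18 - 6/(14 + 2*(-3))) = √(-18 - 6/(14 - 6)) = √(-18 - 6/8) = √(-18 - 1*¾) = √(-18 - ¾) = √(-75/4) = 5*I*√3/2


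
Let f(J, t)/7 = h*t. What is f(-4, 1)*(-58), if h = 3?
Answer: -1218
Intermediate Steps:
f(J, t) = 21*t (f(J, t) = 7*(3*t) = 21*t)
f(-4, 1)*(-58) = (21*1)*(-58) = 21*(-58) = -1218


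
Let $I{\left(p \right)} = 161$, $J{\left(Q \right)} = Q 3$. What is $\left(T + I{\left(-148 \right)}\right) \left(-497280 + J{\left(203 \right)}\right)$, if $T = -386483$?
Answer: $191874934062$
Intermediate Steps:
$J{\left(Q \right)} = 3 Q$
$\left(T + I{\left(-148 \right)}\right) \left(-497280 + J{\left(203 \right)}\right) = \left(-386483 + 161\right) \left(-497280 + 3 \cdot 203\right) = - 386322 \left(-497280 + 609\right) = \left(-386322\right) \left(-496671\right) = 191874934062$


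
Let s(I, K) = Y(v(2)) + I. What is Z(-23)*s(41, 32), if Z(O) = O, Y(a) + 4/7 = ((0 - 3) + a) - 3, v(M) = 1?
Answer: -5704/7 ≈ -814.86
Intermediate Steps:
Y(a) = -46/7 + a (Y(a) = -4/7 + (((0 - 3) + a) - 3) = -4/7 + ((-3 + a) - 3) = -4/7 + (-6 + a) = -46/7 + a)
s(I, K) = -39/7 + I (s(I, K) = (-46/7 + 1) + I = -39/7 + I)
Z(-23)*s(41, 32) = -23*(-39/7 + 41) = -23*248/7 = -5704/7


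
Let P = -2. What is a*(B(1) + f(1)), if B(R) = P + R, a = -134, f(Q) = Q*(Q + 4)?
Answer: -536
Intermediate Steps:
f(Q) = Q*(4 + Q)
B(R) = -2 + R
a*(B(1) + f(1)) = -134*((-2 + 1) + 1*(4 + 1)) = -134*(-1 + 1*5) = -134*(-1 + 5) = -134*4 = -536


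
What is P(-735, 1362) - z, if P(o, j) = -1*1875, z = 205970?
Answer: -207845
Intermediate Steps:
P(o, j) = -1875
P(-735, 1362) - z = -1875 - 1*205970 = -1875 - 205970 = -207845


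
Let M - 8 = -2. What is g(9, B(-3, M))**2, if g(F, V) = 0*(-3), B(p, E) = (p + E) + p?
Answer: 0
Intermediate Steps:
M = 6 (M = 8 - 2 = 6)
B(p, E) = E + 2*p (B(p, E) = (E + p) + p = E + 2*p)
g(F, V) = 0
g(9, B(-3, M))**2 = 0**2 = 0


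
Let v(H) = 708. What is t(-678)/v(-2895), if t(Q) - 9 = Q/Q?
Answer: 5/354 ≈ 0.014124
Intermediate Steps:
t(Q) = 10 (t(Q) = 9 + Q/Q = 9 + 1 = 10)
t(-678)/v(-2895) = 10/708 = 10*(1/708) = 5/354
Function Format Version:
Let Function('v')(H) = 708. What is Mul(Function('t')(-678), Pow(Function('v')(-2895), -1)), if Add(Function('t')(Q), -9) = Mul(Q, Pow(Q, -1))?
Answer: Rational(5, 354) ≈ 0.014124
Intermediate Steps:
Function('t')(Q) = 10 (Function('t')(Q) = Add(9, Mul(Q, Pow(Q, -1))) = Add(9, 1) = 10)
Mul(Function('t')(-678), Pow(Function('v')(-2895), -1)) = Mul(10, Pow(708, -1)) = Mul(10, Rational(1, 708)) = Rational(5, 354)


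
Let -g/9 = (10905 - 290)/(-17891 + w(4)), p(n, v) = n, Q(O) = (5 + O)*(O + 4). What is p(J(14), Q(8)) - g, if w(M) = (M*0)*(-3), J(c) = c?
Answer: 154939/17891 ≈ 8.6602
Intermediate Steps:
w(M) = 0 (w(M) = 0*(-3) = 0)
Q(O) = (4 + O)*(5 + O) (Q(O) = (5 + O)*(4 + O) = (4 + O)*(5 + O))
g = 95535/17891 (g = -9*(10905 - 290)/(-17891 + 0) = -95535/(-17891) = -95535*(-1)/17891 = -9*(-10615/17891) = 95535/17891 ≈ 5.3398)
p(J(14), Q(8)) - g = 14 - 1*95535/17891 = 14 - 95535/17891 = 154939/17891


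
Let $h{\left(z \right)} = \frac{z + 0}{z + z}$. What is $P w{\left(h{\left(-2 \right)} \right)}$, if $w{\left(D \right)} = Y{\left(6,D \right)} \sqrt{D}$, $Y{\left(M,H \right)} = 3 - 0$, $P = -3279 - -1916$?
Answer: $- \frac{4089 \sqrt{2}}{2} \approx -2891.4$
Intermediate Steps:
$h{\left(z \right)} = \frac{1}{2}$ ($h{\left(z \right)} = \frac{z}{2 z} = z \frac{1}{2 z} = \frac{1}{2}$)
$P = -1363$ ($P = -3279 + 1916 = -1363$)
$Y{\left(M,H \right)} = 3$ ($Y{\left(M,H \right)} = 3 + 0 = 3$)
$w{\left(D \right)} = 3 \sqrt{D}$
$P w{\left(h{\left(-2 \right)} \right)} = - 1363 \frac{3}{\sqrt{2}} = - 1363 \cdot 3 \frac{\sqrt{2}}{2} = - 1363 \frac{3 \sqrt{2}}{2} = - \frac{4089 \sqrt{2}}{2}$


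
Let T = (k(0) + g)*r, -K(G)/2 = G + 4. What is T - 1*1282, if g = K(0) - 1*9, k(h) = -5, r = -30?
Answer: -622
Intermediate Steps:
K(G) = -8 - 2*G (K(G) = -2*(G + 4) = -2*(4 + G) = -8 - 2*G)
g = -17 (g = (-8 - 2*0) - 1*9 = (-8 + 0) - 9 = -8 - 9 = -17)
T = 660 (T = (-5 - 17)*(-30) = -22*(-30) = 660)
T - 1*1282 = 660 - 1*1282 = 660 - 1282 = -622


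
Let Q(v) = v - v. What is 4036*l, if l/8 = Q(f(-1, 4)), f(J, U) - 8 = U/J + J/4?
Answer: 0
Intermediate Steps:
f(J, U) = 8 + J/4 + U/J (f(J, U) = 8 + (U/J + J/4) = 8 + (J/4 + U/J) = 8 + J/4 + U/J)
Q(v) = 0
l = 0 (l = 8*0 = 0)
4036*l = 4036*0 = 0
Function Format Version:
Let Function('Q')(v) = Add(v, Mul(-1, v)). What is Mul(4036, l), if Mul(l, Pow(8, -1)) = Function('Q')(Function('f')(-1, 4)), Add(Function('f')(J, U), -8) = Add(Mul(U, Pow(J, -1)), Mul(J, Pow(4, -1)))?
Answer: 0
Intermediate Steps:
Function('f')(J, U) = Add(8, Mul(Rational(1, 4), J), Mul(U, Pow(J, -1))) (Function('f')(J, U) = Add(8, Add(Mul(U, Pow(J, -1)), Mul(J, Pow(4, -1)))) = Add(8, Add(Mul(U, Pow(J, -1)), Mul(J, Rational(1, 4)))) = Add(8, Add(Mul(U, Pow(J, -1)), Mul(Rational(1, 4), J))) = Add(8, Add(Mul(Rational(1, 4), J), Mul(U, Pow(J, -1)))) = Add(8, Mul(Rational(1, 4), J), Mul(U, Pow(J, -1))))
Function('Q')(v) = 0
l = 0 (l = Mul(8, 0) = 0)
Mul(4036, l) = Mul(4036, 0) = 0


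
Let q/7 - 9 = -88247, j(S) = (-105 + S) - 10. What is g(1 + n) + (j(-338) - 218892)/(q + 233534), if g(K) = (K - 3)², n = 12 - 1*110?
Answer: 182930445/18292 ≈ 10001.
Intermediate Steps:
n = -98 (n = 12 - 110 = -98)
j(S) = -115 + S
q = -617666 (q = 63 + 7*(-88247) = 63 - 617729 = -617666)
g(K) = (-3 + K)²
g(1 + n) + (j(-338) - 218892)/(q + 233534) = (-3 + (1 - 98))² + ((-115 - 338) - 218892)/(-617666 + 233534) = (-3 - 97)² + (-453 - 218892)/(-384132) = (-100)² - 219345*(-1/384132) = 10000 + 10445/18292 = 182930445/18292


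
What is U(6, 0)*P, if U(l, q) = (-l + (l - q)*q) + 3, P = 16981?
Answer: -50943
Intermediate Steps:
U(l, q) = 3 - l + q*(l - q) (U(l, q) = (-l + q*(l - q)) + 3 = 3 - l + q*(l - q))
U(6, 0)*P = (3 - 1*6 - 1*0**2 + 6*0)*16981 = (3 - 6 - 1*0 + 0)*16981 = (3 - 6 + 0 + 0)*16981 = -3*16981 = -50943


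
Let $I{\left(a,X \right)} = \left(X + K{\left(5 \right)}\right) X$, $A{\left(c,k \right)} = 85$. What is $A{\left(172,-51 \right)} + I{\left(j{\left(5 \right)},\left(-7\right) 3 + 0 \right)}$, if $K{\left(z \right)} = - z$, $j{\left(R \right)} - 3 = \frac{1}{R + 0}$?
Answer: $631$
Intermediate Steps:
$j{\left(R \right)} = 3 + \frac{1}{R}$ ($j{\left(R \right)} = 3 + \frac{1}{R + 0} = 3 + \frac{1}{R}$)
$I{\left(a,X \right)} = X \left(-5 + X\right)$ ($I{\left(a,X \right)} = \left(X - 5\right) X = \left(-5 + X\right) X = X \left(-5 + X\right)$)
$A{\left(172,-51 \right)} + I{\left(j{\left(5 \right)},\left(-7\right) 3 + 0 \right)} = 85 + \left(\left(-7\right) 3 + 0\right) \left(-5 + \left(\left(-7\right) 3 + 0\right)\right) = 85 + \left(-21 + 0\right) \left(-5 + \left(-21 + 0\right)\right) = 85 - 21 \left(-5 - 21\right) = 85 - -546 = 85 + 546 = 631$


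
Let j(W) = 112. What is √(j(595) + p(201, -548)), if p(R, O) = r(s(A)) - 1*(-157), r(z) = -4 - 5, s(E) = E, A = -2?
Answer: 2*√65 ≈ 16.125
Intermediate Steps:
r(z) = -9
p(R, O) = 148 (p(R, O) = -9 - 1*(-157) = -9 + 157 = 148)
√(j(595) + p(201, -548)) = √(112 + 148) = √260 = 2*√65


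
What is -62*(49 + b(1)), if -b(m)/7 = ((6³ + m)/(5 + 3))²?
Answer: 10121097/32 ≈ 3.1628e+5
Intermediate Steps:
b(m) = -7*(27 + m/8)² (b(m) = -7*(6³ + m)²/(5 + 3)² = -7*(216 + m)²/64 = -7*(27 + m/8)²)
-62*(49 + b(1)) = -62*(49 - 7*(216 + 1)²/64) = -62*(49 - 7/64*217²) = -62*(49 - 7/64*47089) = -62*(49 - 329623/64) = -62*(-326487/64) = 10121097/32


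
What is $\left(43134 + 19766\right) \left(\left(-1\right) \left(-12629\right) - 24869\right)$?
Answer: $-769896000$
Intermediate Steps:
$\left(43134 + 19766\right) \left(\left(-1\right) \left(-12629\right) - 24869\right) = 62900 \left(12629 - 24869\right) = 62900 \left(-12240\right) = -769896000$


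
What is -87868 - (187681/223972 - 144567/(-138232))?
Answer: -680115042490397/7740024376 ≈ -87870.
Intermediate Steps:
-87868 - (187681/223972 - 144567/(-138232)) = -87868 - (187681*(1/223972) - 144567*(-1/138232)) = -87868 - (187681/223972 + 144567/138232) = -87868 - 1*14580620029/7740024376 = -87868 - 14580620029/7740024376 = -680115042490397/7740024376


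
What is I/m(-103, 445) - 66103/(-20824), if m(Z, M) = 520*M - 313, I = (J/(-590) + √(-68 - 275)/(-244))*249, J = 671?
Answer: 1501515280649/473195309320 - 581*I*√7/18795076 ≈ 3.1731 - 8.1786e-5*I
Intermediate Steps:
I = -167079/590 - 1743*I*√7/244 (I = (671/(-590) + √(-68 - 275)/(-244))*249 = (671*(-1/590) + √(-343)*(-1/244))*249 = (-671/590 + (7*I*√7)*(-1/244))*249 = (-671/590 - 7*I*√7/244)*249 = -167079/590 - 1743*I*√7/244 ≈ -283.18 - 18.9*I)
m(Z, M) = -313 + 520*M
I/m(-103, 445) - 66103/(-20824) = (-167079/590 - 1743*I*√7/244)/(-313 + 520*445) - 66103/(-20824) = (-167079/590 - 1743*I*√7/244)/(-313 + 231400) - 66103*(-1/20824) = (-167079/590 - 1743*I*√7/244)/231087 + 66103/20824 = (-167079/590 - 1743*I*√7/244)*(1/231087) + 66103/20824 = (-55693/45447110 - 581*I*√7/18795076) + 66103/20824 = 1501515280649/473195309320 - 581*I*√7/18795076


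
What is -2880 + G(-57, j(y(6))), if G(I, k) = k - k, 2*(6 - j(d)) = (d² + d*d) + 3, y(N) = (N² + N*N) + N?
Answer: -2880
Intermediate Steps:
y(N) = N + 2*N² (y(N) = (N² + N²) + N = 2*N² + N = N + 2*N²)
j(d) = 9/2 - d² (j(d) = 6 - ((d² + d*d) + 3)/2 = 6 - ((d² + d²) + 3)/2 = 6 - (2*d² + 3)/2 = 6 - (3 + 2*d²)/2 = 6 + (-3/2 - d²) = 9/2 - d²)
G(I, k) = 0
-2880 + G(-57, j(y(6))) = -2880 + 0 = -2880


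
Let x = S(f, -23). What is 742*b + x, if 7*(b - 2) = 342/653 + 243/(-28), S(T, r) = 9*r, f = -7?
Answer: 3771875/9142 ≈ 412.59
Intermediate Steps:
x = -207 (x = 9*(-23) = -207)
b = 106873/127988 (b = 2 + (342/653 + 243/(-28))/7 = 2 + (342*(1/653) + 243*(-1/28))/7 = 2 + (342/653 - 243/28)/7 = 2 + (⅐)*(-149103/18284) = 2 - 149103/127988 = 106873/127988 ≈ 0.83502)
742*b + x = 742*(106873/127988) - 207 = 5664269/9142 - 207 = 3771875/9142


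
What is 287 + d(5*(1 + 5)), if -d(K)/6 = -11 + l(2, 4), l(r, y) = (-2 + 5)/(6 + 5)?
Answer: 3865/11 ≈ 351.36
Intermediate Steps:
l(r, y) = 3/11
d(K) = 708/11 (d(K) = -6*(-11 + 3/11) = -6*(-118/11) = 708/11)
287 + d(5*(1 + 5)) = 287 + 708/11 = 3865/11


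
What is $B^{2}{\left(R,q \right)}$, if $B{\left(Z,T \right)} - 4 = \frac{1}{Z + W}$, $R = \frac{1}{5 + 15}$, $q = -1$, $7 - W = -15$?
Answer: $\frac{3182656}{194481} \approx 16.365$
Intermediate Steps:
$W = 22$ ($W = 7 - -15 = 7 + 15 = 22$)
$R = \frac{1}{20} \approx 0.05$
$B{\left(Z,T \right)} = 4 + \frac{1}{22 + Z}$ ($B{\left(Z,T \right)} = 4 + \frac{1}{Z + 22} = 4 + \frac{1}{22 + Z}$)
$B^{2}{\left(R,q \right)} = \left(\frac{89 + 4 \cdot \frac{1}{20}}{22 + \frac{1}{20}}\right)^{2} = \left(\frac{89 + \frac{1}{5}}{\frac{441}{20}}\right)^{2} = \left(\frac{20}{441} \cdot \frac{446}{5}\right)^{2} = \left(\frac{1784}{441}\right)^{2} = \frac{3182656}{194481}$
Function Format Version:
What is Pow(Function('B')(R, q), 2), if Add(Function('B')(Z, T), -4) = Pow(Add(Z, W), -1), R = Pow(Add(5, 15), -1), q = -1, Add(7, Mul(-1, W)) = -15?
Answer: Rational(3182656, 194481) ≈ 16.365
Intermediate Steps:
W = 22 (W = Add(7, Mul(-1, -15)) = Add(7, 15) = 22)
R = Rational(1, 20) (R = Pow(20, -1) = Rational(1, 20) ≈ 0.050000)
Function('B')(Z, T) = Add(4, Pow(Add(22, Z), -1)) (Function('B')(Z, T) = Add(4, Pow(Add(Z, 22), -1)) = Add(4, Pow(Add(22, Z), -1)))
Pow(Function('B')(R, q), 2) = Pow(Mul(Pow(Add(22, Rational(1, 20)), -1), Add(89, Mul(4, Rational(1, 20)))), 2) = Pow(Mul(Pow(Rational(441, 20), -1), Add(89, Rational(1, 5))), 2) = Pow(Mul(Rational(20, 441), Rational(446, 5)), 2) = Pow(Rational(1784, 441), 2) = Rational(3182656, 194481)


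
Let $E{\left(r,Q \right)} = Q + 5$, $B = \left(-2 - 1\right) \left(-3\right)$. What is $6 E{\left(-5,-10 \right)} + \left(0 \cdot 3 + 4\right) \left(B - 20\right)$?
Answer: $-74$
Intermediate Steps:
$B = 9$ ($B = \left(-3\right) \left(-3\right) = 9$)
$E{\left(r,Q \right)} = 5 + Q$
$6 E{\left(-5,-10 \right)} + \left(0 \cdot 3 + 4\right) \left(B - 20\right) = 6 \left(5 - 10\right) + \left(0 \cdot 3 + 4\right) \left(9 - 20\right) = 6 \left(-5\right) + \left(0 + 4\right) \left(-11\right) = -30 + 4 \left(-11\right) = -30 - 44 = -74$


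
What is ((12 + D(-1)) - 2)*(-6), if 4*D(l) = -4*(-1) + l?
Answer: -129/2 ≈ -64.500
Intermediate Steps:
D(l) = 1 + l/4 (D(l) = (-4*(-1) + l)/4 = (4 + l)/4 = 1 + l/4)
((12 + D(-1)) - 2)*(-6) = ((12 + (1 + (1/4)*(-1))) - 2)*(-6) = ((12 + (1 - 1/4)) - 2)*(-6) = ((12 + 3/4) - 2)*(-6) = (51/4 - 2)*(-6) = (43/4)*(-6) = -129/2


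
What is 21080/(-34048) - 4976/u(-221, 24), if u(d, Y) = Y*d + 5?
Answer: 1030713/3221792 ≈ 0.31992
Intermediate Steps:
u(d, Y) = 5 + Y*d
21080/(-34048) - 4976/u(-221, 24) = 21080/(-34048) - 4976/(5 + 24*(-221)) = 21080*(-1/34048) - 4976/(5 - 5304) = -2635/4256 - 4976/(-5299) = -2635/4256 - 4976*(-1/5299) = -2635/4256 + 4976/5299 = 1030713/3221792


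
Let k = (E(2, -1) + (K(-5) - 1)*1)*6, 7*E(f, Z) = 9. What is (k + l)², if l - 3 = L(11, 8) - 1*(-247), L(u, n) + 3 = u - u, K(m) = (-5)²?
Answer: 7789681/49 ≈ 1.5897e+5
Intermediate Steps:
K(m) = 25
L(u, n) = -3 (L(u, n) = -3 + (u - u) = -3 + 0 = -3)
E(f, Z) = 9/7 (E(f, Z) = (⅐)*9 = 9/7)
l = 247 (l = 3 + (-3 - 1*(-247)) = 3 + (-3 + 247) = 3 + 244 = 247)
k = 1062/7 (k = (9/7 + (25 - 1)*1)*6 = (9/7 + 24*1)*6 = (9/7 + 24)*6 = (177/7)*6 = 1062/7 ≈ 151.71)
(k + l)² = (1062/7 + 247)² = (2791/7)² = 7789681/49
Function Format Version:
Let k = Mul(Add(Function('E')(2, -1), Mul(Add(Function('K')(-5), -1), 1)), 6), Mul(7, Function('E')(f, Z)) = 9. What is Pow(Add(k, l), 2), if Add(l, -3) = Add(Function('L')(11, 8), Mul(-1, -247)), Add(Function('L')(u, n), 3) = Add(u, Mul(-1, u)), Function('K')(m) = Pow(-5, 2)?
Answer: Rational(7789681, 49) ≈ 1.5897e+5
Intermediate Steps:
Function('K')(m) = 25
Function('L')(u, n) = -3 (Function('L')(u, n) = Add(-3, Add(u, Mul(-1, u))) = Add(-3, 0) = -3)
Function('E')(f, Z) = Rational(9, 7) (Function('E')(f, Z) = Mul(Rational(1, 7), 9) = Rational(9, 7))
l = 247 (l = Add(3, Add(-3, Mul(-1, -247))) = Add(3, Add(-3, 247)) = Add(3, 244) = 247)
k = Rational(1062, 7) (k = Mul(Add(Rational(9, 7), Mul(Add(25, -1), 1)), 6) = Mul(Add(Rational(9, 7), Mul(24, 1)), 6) = Mul(Add(Rational(9, 7), 24), 6) = Mul(Rational(177, 7), 6) = Rational(1062, 7) ≈ 151.71)
Pow(Add(k, l), 2) = Pow(Add(Rational(1062, 7), 247), 2) = Pow(Rational(2791, 7), 2) = Rational(7789681, 49)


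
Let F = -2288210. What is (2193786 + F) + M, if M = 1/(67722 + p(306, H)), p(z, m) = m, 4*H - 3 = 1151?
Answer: -12843646902/136021 ≈ -94424.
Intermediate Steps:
H = 577/2 (H = ¾ + (¼)*1151 = ¾ + 1151/4 = 577/2 ≈ 288.50)
M = 2/136021 (M = 1/(67722 + 577/2) = 1/(136021/2) = 2/136021 ≈ 1.4704e-5)
(2193786 + F) + M = (2193786 - 2288210) + 2/136021 = -94424 + 2/136021 = -12843646902/136021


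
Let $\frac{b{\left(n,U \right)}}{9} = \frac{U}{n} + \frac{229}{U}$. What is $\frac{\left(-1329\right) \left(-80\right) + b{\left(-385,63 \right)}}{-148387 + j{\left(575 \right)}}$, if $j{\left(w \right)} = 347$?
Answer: $- \frac{10236307}{14248850} \approx -0.7184$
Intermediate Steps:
$b{\left(n,U \right)} = \frac{2061}{U} + \frac{9 U}{n}$ ($b{\left(n,U \right)} = 9 \left(\frac{U}{n} + \frac{229}{U}\right) = 9 \left(\frac{229}{U} + \frac{U}{n}\right) = \frac{2061}{U} + \frac{9 U}{n}$)
$\frac{\left(-1329\right) \left(-80\right) + b{\left(-385,63 \right)}}{-148387 + j{\left(575 \right)}} = \frac{\left(-1329\right) \left(-80\right) + \left(\frac{2061}{63} + 9 \cdot 63 \frac{1}{-385}\right)}{-148387 + 347} = \frac{106320 + \left(2061 \cdot \frac{1}{63} + 9 \cdot 63 \left(- \frac{1}{385}\right)\right)}{-148040} = \left(106320 + \left(\frac{229}{7} - \frac{81}{55}\right)\right) \left(- \frac{1}{148040}\right) = \left(106320 + \frac{12028}{385}\right) \left(- \frac{1}{148040}\right) = \frac{40945228}{385} \left(- \frac{1}{148040}\right) = - \frac{10236307}{14248850}$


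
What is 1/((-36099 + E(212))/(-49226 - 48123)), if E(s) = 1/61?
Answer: 5938289/2202038 ≈ 2.6967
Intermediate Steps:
E(s) = 1/61
1/((-36099 + E(212))/(-49226 - 48123)) = 1/((-36099 + 1/61)/(-49226 - 48123)) = 1/(-2202038/61/(-97349)) = 1/(-2202038/61*(-1/97349)) = 1/(2202038/5938289) = 5938289/2202038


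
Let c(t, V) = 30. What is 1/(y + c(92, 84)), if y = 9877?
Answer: 1/9907 ≈ 0.00010094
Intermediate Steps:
1/(y + c(92, 84)) = 1/(9877 + 30) = 1/9907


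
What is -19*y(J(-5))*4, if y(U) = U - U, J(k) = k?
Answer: 0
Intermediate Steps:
y(U) = 0
-19*y(J(-5))*4 = -19*0*4 = 0*4 = 0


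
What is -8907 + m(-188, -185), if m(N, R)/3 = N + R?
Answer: -10026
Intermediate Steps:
m(N, R) = 3*N + 3*R (m(N, R) = 3*(N + R) = 3*N + 3*R)
-8907 + m(-188, -185) = -8907 + (3*(-188) + 3*(-185)) = -8907 + (-564 - 555) = -8907 - 1119 = -10026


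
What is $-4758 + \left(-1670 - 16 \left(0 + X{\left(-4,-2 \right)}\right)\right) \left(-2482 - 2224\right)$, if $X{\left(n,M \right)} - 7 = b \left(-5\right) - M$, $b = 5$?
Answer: $6649526$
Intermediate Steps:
$X{\left(n,M \right)} = -18 - M$ ($X{\left(n,M \right)} = 7 - \left(25 + M\right) = -18 - M$)
$-4758 + \left(-1670 - 16 \left(0 + X{\left(-4,-2 \right)}\right)\right) \left(-2482 - 2224\right) = -4758 + \left(-1670 - 16 \left(0 - 16\right)\right) \left(-2482 - 2224\right) = -4758 + \left(-1670 - 16 \left(0 + \left(-18 + 2\right)\right)\right) \left(-4706\right) = -4758 + \left(-1670 - 16 \left(0 - 16\right)\right) \left(-4706\right) = -4758 + \left(-1670 - -256\right) \left(-4706\right) = -4758 + \left(-1670 + 256\right) \left(-4706\right) = -4758 - -6654284 = -4758 + 6654284 = 6649526$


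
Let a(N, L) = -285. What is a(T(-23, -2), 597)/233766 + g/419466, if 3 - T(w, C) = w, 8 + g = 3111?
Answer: 16828558/2723802471 ≈ 0.0061783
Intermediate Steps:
g = 3103 (g = -8 + 3111 = 3103)
T(w, C) = 3 - w
a(T(-23, -2), 597)/233766 + g/419466 = -285/233766 + 3103/419466 = -285*1/233766 + 3103*(1/419466) = -95/77922 + 3103/419466 = 16828558/2723802471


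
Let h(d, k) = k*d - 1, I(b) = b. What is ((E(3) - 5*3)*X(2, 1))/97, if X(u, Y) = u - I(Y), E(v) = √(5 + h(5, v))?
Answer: -15/97 + √19/97 ≈ -0.10970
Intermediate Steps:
h(d, k) = -1 + d*k (h(d, k) = d*k - 1 = -1 + d*k)
E(v) = √(4 + 5*v) (E(v) = √(5 + (-1 + 5*v)) = √(4 + 5*v))
X(u, Y) = u - Y
((E(3) - 5*3)*X(2, 1))/97 = ((√(4 + 5*3) - 5*3)*(2 - 1*1))/97 = ((√(4 + 15) - 15)*(2 - 1))/97 = ((√19 - 15)*1)/97 = ((-15 + √19)*1)/97 = (-15 + √19)/97 = -15/97 + √19/97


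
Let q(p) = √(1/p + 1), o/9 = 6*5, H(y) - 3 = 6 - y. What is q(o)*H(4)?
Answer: √8130/18 ≈ 5.0092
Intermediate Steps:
H(y) = 9 - y (H(y) = 3 + (6 - y) = 9 - y)
o = 270 (o = 9*(6*5) = 9*30 = 270)
q(p) = √(1 + 1/p)
q(o)*H(4) = √((1 + 270)/270)*(9 - 1*4) = √((1/270)*271)*(9 - 4) = √(271/270)*5 = (√8130/90)*5 = √8130/18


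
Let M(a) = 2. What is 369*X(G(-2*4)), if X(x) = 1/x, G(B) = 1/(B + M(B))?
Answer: -2214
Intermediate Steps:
G(B) = 1/(2 + B) (G(B) = 1/(B + 2) = 1/(2 + B))
369*X(G(-2*4)) = 369/(1/(2 - 2*4)) = 369/(1/(2 - 8)) = 369/(1/(-6)) = 369/(-⅙) = 369*(-6) = -2214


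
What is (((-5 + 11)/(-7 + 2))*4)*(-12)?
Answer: 288/5 ≈ 57.600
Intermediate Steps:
(((-5 + 11)/(-7 + 2))*4)*(-12) = ((6/(-5))*4)*(-12) = ((6*(-1/5))*4)*(-12) = -6/5*4*(-12) = -24/5*(-12) = 288/5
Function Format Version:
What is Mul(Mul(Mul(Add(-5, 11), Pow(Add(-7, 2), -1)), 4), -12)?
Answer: Rational(288, 5) ≈ 57.600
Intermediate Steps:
Mul(Mul(Mul(Add(-5, 11), Pow(Add(-7, 2), -1)), 4), -12) = Mul(Mul(Mul(6, Pow(-5, -1)), 4), -12) = Mul(Mul(Mul(6, Rational(-1, 5)), 4), -12) = Mul(Mul(Rational(-6, 5), 4), -12) = Mul(Rational(-24, 5), -12) = Rational(288, 5)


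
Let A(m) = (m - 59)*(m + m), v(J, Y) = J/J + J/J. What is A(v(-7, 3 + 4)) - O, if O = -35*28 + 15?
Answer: 737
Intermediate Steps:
v(J, Y) = 2 (v(J, Y) = 1 + 1 = 2)
A(m) = 2*m*(-59 + m) (A(m) = (-59 + m)*(2*m) = 2*m*(-59 + m))
O = -965 (O = -980 + 15 = -965)
A(v(-7, 3 + 4)) - O = 2*2*(-59 + 2) - 1*(-965) = 2*2*(-57) + 965 = -228 + 965 = 737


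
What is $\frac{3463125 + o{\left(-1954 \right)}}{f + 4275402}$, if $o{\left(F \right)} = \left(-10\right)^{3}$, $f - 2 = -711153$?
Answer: $\frac{3462125}{3564251} \approx 0.97135$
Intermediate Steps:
$f = -711151$ ($f = 2 - 711153 = -711151$)
$o{\left(F \right)} = -1000$
$\frac{3463125 + o{\left(-1954 \right)}}{f + 4275402} = \frac{3463125 - 1000}{-711151 + 4275402} = \frac{3462125}{3564251}$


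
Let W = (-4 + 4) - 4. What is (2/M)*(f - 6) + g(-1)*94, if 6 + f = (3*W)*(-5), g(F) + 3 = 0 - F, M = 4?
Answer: -164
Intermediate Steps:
W = -4 (W = 0 - 4 = -4)
g(F) = -3 - F (g(F) = -3 + (0 - F) = -3 - F)
f = 54 (f = -6 + (3*(-4))*(-5) = -6 - 12*(-5) = -6 + 60 = 54)
(2/M)*(f - 6) + g(-1)*94 = (2/4)*(54 - 6) + (-3 - 1*(-1))*94 = (2*(1/4))*48 + (-3 + 1)*94 = (1/2)*48 - 2*94 = 24 - 188 = -164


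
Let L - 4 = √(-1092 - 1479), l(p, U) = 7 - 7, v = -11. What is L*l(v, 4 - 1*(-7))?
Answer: 0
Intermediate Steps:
l(p, U) = 0
L = 4 + I*√2571 (L = 4 + √(-1092 - 1479) = 4 + √(-2571) = 4 + I*√2571 ≈ 4.0 + 50.705*I)
L*l(v, 4 - 1*(-7)) = (4 + I*√2571)*0 = 0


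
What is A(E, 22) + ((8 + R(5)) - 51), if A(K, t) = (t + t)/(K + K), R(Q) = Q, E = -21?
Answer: -820/21 ≈ -39.048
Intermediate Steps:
A(K, t) = t/K (A(K, t) = (2*t)/((2*K)) = (2*t)*(1/(2*K)) = t/K)
A(E, 22) + ((8 + R(5)) - 51) = 22/(-21) + ((8 + 5) - 51) = 22*(-1/21) + (13 - 51) = -22/21 - 38 = -820/21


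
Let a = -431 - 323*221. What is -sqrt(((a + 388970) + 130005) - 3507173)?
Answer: -2*I*sqrt(765003) ≈ -1749.3*I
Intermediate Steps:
a = -71814 (a = -431 - 71383 = -71814)
-sqrt(((a + 388970) + 130005) - 3507173) = -sqrt(((-71814 + 388970) + 130005) - 3507173) = -sqrt((317156 + 130005) - 3507173) = -sqrt(447161 - 3507173) = -sqrt(-3060012) = -2*I*sqrt(765003)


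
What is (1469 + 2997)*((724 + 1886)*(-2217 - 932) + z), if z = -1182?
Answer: -36710841552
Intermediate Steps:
(1469 + 2997)*((724 + 1886)*(-2217 - 932) + z) = (1469 + 2997)*((724 + 1886)*(-2217 - 932) - 1182) = 4466*(2610*(-3149) - 1182) = 4466*(-8218890 - 1182) = 4466*(-8220072) = -36710841552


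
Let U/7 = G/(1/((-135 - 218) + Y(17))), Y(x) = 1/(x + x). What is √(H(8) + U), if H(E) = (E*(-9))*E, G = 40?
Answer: 2*I*√7182211/17 ≈ 315.29*I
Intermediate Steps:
Y(x) = 1/(2*x)
H(E) = -9*E² (H(E) = (-9*E)*E = -9*E²)
U = -1680140/17 (U = 7*(40/(1/((-135 - 218) + (½)/17))) = 7*(40/(1/(-353 + (½)*(1/17)))) = 7*(40/(1/(-353 + 1/34))) = 7*(40/(1/(-12001/34))) = 7*(40/(-34/12001)) = 7*(40*(-12001/34)) = 7*(-240020/17) = -1680140/17 ≈ -98832.)
√(H(8) + U) = √(-9*8² - 1680140/17) = √(-9*64 - 1680140/17) = √(-576 - 1680140/17) = √(-1689932/17) = 2*I*√7182211/17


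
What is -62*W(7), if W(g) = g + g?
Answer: -868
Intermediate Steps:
W(g) = 2*g
-62*W(7) = -124*7 = -62*14 = -868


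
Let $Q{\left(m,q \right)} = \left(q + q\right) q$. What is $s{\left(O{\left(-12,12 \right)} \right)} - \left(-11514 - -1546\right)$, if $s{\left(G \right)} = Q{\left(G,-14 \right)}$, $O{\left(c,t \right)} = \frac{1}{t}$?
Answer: $10360$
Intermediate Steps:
$Q{\left(m,q \right)} = 2 q^{2}$ ($Q{\left(m,q \right)} = 2 q q = 2 q^{2}$)
$s{\left(G \right)} = 392$ ($s{\left(G \right)} = 2 \left(-14\right)^{2} = 2 \cdot 196 = 392$)
$s{\left(O{\left(-12,12 \right)} \right)} - \left(-11514 - -1546\right) = 392 - \left(-11514 - -1546\right) = 392 - \left(-11514 + 1546\right) = 392 - -9968 = 392 + 9968 = 10360$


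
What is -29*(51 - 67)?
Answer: 464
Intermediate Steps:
-29*(51 - 67) = -29*(-16) = 464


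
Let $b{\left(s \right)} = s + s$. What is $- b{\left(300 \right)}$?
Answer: $-600$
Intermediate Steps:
$b{\left(s \right)} = 2 s$
$- b{\left(300 \right)} = - 2 \cdot 300 = \left(-1\right) 600 = -600$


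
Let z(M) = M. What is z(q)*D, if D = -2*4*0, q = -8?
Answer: 0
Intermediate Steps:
D = 0 (D = -8*0 = 0)
z(q)*D = -8*0 = 0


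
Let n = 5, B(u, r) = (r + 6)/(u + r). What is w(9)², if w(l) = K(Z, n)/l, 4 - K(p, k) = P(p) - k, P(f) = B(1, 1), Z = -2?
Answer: 121/324 ≈ 0.37346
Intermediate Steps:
B(u, r) = (6 + r)/(r + u)
P(f) = 7/2 (P(f) = (6 + 1)/(1 + 1) = 7/2)
K(p, k) = ½ + k (K(p, k) = 4 - (7/2 - k) = 4 + (-7/2 + k) = ½ + k)
w(l) = 11/(2*l) (w(l) = (½ + 5)/l = 11/(2*l))
w(9)² = ((11/2)/9)² = ((11/2)*(⅑))² = (11/18)² = 121/324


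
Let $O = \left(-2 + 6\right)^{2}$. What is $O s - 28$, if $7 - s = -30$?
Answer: $564$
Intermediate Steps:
$s = 37$ ($s = 7 - -30 = 7 + 30 = 37$)
$O = 16$ ($O = 4^{2} = 16$)
$O s - 28 = 16 \cdot 37 - 28 = 592 - 28 = 564$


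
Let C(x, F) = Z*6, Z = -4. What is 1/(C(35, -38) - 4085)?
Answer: -1/4109 ≈ -0.00024337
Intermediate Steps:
C(x, F) = -24 (C(x, F) = -4*6 = -24)
1/(C(35, -38) - 4085) = 1/(-24 - 4085) = 1/(-4109) = -1/4109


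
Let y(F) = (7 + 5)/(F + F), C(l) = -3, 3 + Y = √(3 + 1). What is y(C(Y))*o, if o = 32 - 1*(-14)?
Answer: -92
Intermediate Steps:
Y = -1 (Y = -3 + √(3 + 1) = -3 + √4 = -3 + 2 = -1)
o = 46 (o = 32 + 14 = 46)
y(F) = 6/F (y(F) = 12/((2*F)) = 12*(1/(2*F)) = 6/F)
y(C(Y))*o = (6/(-3))*46 = (6*(-⅓))*46 = -2*46 = -92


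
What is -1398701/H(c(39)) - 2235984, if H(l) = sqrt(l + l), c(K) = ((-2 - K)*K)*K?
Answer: -2235984 + 1398701*I*sqrt(82)/3198 ≈ -2.236e+6 + 3960.5*I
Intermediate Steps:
c(K) = K**2*(-2 - K) (c(K) = (K*(-2 - K))*K = K**2*(-2 - K))
H(l) = sqrt(2)*sqrt(l) (H(l) = sqrt(2*l) = sqrt(2)*sqrt(l))
-1398701/H(c(39)) - 2235984 = -1398701*sqrt(2)/(78*sqrt(-2 - 1*39)) - 2235984 = -1398701*sqrt(2)/(78*sqrt(-2 - 39)) - 2235984 = -1398701*(-I*sqrt(82)/3198) - 2235984 = -(-1398701)*I*sqrt(82)/3198 - 2235984 = 1398701*I*sqrt(82)/3198 - 2235984 = -2235984 + 1398701*I*sqrt(82)/3198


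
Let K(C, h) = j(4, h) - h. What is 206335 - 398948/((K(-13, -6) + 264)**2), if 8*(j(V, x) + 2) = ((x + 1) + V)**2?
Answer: 86302450973/418275 ≈ 2.0633e+5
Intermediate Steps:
j(V, x) = -2 + (1 + V + x)**2/8 (j(V, x) = -2 + ((x + 1) + V)**2/8 = -2 + ((1 + x) + V)**2/8 = -2 + (1 + V + x)**2/8)
K(C, h) = -2 - h + (5 + h)**2/8 (K(C, h) = (-2 + (1 + 4 + h)**2/8) - h = (-2 + (5 + h)**2/8) - h = -2 - h + (5 + h)**2/8)
206335 - 398948/((K(-13, -6) + 264)**2) = 206335 - 398948/(((9/8 + (1/4)*(-6) + (1/8)*(-6)**2) + 264)**2) = 206335 - 398948/(((9/8 - 3/2 + (1/8)*36) + 264)**2) = 206335 - 398948/(((9/8 - 3/2 + 9/2) + 264)**2) = 206335 - 398948/((33/8 + 264)**2) = 206335 - 398948/((2145/8)**2) = 206335 - 398948/4601025/64 = 206335 - 398948*64/4601025 = 206335 - 1*2321152/418275 = 206335 - 2321152/418275 = 86302450973/418275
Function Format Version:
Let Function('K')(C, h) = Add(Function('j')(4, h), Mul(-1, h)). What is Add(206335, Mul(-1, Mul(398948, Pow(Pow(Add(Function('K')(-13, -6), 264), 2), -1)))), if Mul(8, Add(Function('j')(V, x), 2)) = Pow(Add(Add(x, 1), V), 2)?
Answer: Rational(86302450973, 418275) ≈ 2.0633e+5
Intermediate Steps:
Function('j')(V, x) = Add(-2, Mul(Rational(1, 8), Pow(Add(1, V, x), 2))) (Function('j')(V, x) = Add(-2, Mul(Rational(1, 8), Pow(Add(Add(x, 1), V), 2))) = Add(-2, Mul(Rational(1, 8), Pow(Add(Add(1, x), V), 2))) = Add(-2, Mul(Rational(1, 8), Pow(Add(1, V, x), 2))))
Function('K')(C, h) = Add(-2, Mul(-1, h), Mul(Rational(1, 8), Pow(Add(5, h), 2))) (Function('K')(C, h) = Add(Add(-2, Mul(Rational(1, 8), Pow(Add(1, 4, h), 2))), Mul(-1, h)) = Add(Add(-2, Mul(Rational(1, 8), Pow(Add(5, h), 2))), Mul(-1, h)) = Add(-2, Mul(-1, h), Mul(Rational(1, 8), Pow(Add(5, h), 2))))
Add(206335, Mul(-1, Mul(398948, Pow(Pow(Add(Function('K')(-13, -6), 264), 2), -1)))) = Add(206335, Mul(-1, Mul(398948, Pow(Pow(Add(Add(Rational(9, 8), Mul(Rational(1, 4), -6), Mul(Rational(1, 8), Pow(-6, 2))), 264), 2), -1)))) = Add(206335, Mul(-1, Mul(398948, Pow(Pow(Add(Add(Rational(9, 8), Rational(-3, 2), Mul(Rational(1, 8), 36)), 264), 2), -1)))) = Add(206335, Mul(-1, Mul(398948, Pow(Pow(Add(Add(Rational(9, 8), Rational(-3, 2), Rational(9, 2)), 264), 2), -1)))) = Add(206335, Mul(-1, Mul(398948, Pow(Pow(Add(Rational(33, 8), 264), 2), -1)))) = Add(206335, Mul(-1, Mul(398948, Pow(Pow(Rational(2145, 8), 2), -1)))) = Add(206335, Mul(-1, Mul(398948, Pow(Rational(4601025, 64), -1)))) = Add(206335, Mul(-1, Mul(398948, Rational(64, 4601025)))) = Add(206335, Mul(-1, Rational(2321152, 418275))) = Add(206335, Rational(-2321152, 418275)) = Rational(86302450973, 418275)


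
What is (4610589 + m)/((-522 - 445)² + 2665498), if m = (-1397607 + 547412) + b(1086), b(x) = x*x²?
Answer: 1284584450/3600587 ≈ 356.77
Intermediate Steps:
b(x) = x³
m = 1279973861 (m = (-1397607 + 547412) + 1086³ = -850195 + 1280824056 = 1279973861)
(4610589 + m)/((-522 - 445)² + 2665498) = (4610589 + 1279973861)/((-522 - 445)² + 2665498) = 1284584450/((-967)² + 2665498) = 1284584450/(935089 + 2665498) = 1284584450/3600587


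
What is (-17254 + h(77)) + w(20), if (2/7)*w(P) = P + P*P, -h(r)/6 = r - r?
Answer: -15784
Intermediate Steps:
h(r) = 0 (h(r) = -6*(r - r) = -6*0 = 0)
w(P) = 7*P/2 + 7*P**2/2 (w(P) = 7*(P + P*P)/2 = 7*(P + P**2)/2 = 7*P/2 + 7*P**2/2)
(-17254 + h(77)) + w(20) = (-17254 + 0) + (7/2)*20*(1 + 20) = -17254 + (7/2)*20*21 = -17254 + 1470 = -15784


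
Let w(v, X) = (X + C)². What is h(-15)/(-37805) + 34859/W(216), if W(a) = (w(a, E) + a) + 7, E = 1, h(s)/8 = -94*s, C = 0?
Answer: 263063555/1693664 ≈ 155.32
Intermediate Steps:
h(s) = -752*s (h(s) = 8*(-94*s) = -752*s)
w(v, X) = X² (w(v, X) = (X + 0)² = X²)
W(a) = 8 + a (W(a) = (1² + a) + 7 = (1 + a) + 7 = 8 + a)
h(-15)/(-37805) + 34859/W(216) = -752*(-15)/(-37805) + 34859/(8 + 216) = 11280*(-1/37805) + 34859/224 = -2256/7561 + 34859*(1/224) = -2256/7561 + 34859/224 = 263063555/1693664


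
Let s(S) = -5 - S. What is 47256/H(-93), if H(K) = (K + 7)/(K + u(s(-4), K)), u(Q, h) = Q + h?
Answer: 4418436/43 ≈ 1.0275e+5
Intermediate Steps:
H(K) = (7 + K)/(-1 + 2*K) (H(K) = (K + 7)/(K + ((-5 - 1*(-4)) + K)) = (7 + K)/(K + ((-5 + 4) + K)) = (7 + K)/(K + (-1 + K)) = (7 + K)/(-1 + 2*K))
47256/H(-93) = 47256/(((7 - 93)/(-1 + 2*(-93)))) = 47256/((-86/(-1 - 186))) = 47256/((-86/(-187))) = 47256/((-1/187*(-86))) = 47256/(86/187) = 47256*(187/86) = 4418436/43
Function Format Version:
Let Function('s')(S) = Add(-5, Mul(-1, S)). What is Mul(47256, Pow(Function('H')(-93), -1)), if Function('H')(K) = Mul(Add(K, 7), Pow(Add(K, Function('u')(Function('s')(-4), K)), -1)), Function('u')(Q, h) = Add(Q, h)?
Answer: Rational(4418436, 43) ≈ 1.0275e+5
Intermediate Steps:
Function('H')(K) = Mul(Pow(Add(-1, Mul(2, K)), -1), Add(7, K)) (Function('H')(K) = Mul(Add(K, 7), Pow(Add(K, Add(Add(-5, Mul(-1, -4)), K)), -1)) = Mul(Add(7, K), Pow(Add(K, Add(Add(-5, 4), K)), -1)) = Mul(Add(7, K), Pow(Add(K, Add(-1, K)), -1)) = Mul(Add(7, K), Pow(Add(-1, Mul(2, K)), -1)) = Mul(Pow(Add(-1, Mul(2, K)), -1), Add(7, K)))
Mul(47256, Pow(Function('H')(-93), -1)) = Mul(47256, Pow(Mul(Pow(Add(-1, Mul(2, -93)), -1), Add(7, -93)), -1)) = Mul(47256, Pow(Mul(Pow(Add(-1, -186), -1), -86), -1)) = Mul(47256, Pow(Mul(Pow(-187, -1), -86), -1)) = Mul(47256, Pow(Mul(Rational(-1, 187), -86), -1)) = Mul(47256, Pow(Rational(86, 187), -1)) = Mul(47256, Rational(187, 86)) = Rational(4418436, 43)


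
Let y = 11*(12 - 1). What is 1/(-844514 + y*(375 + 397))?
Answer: -1/751102 ≈ -1.3314e-6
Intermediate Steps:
y = 121 (y = 11*11 = 121)
1/(-844514 + y*(375 + 397)) = 1/(-844514 + 121*(375 + 397)) = 1/(-844514 + 121*772) = 1/(-844514 + 93412) = 1/(-751102) = -1/751102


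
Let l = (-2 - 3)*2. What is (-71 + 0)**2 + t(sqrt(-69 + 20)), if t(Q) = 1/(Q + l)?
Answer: 751099/149 - 7*I/149 ≈ 5040.9 - 0.04698*I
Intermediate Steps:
l = -10 (l = -5*2 = -10)
t(Q) = 1/(-10 + Q) (t(Q) = 1/(Q - 10) = 1/(-10 + Q))
(-71 + 0)**2 + t(sqrt(-69 + 20)) = (-71 + 0)**2 + 1/(-10 + sqrt(-69 + 20)) = (-71)**2 + 1/(-10 + sqrt(-49)) = 5041 + 1/(-10 + 7*I) = 5041 + (-10 - 7*I)/149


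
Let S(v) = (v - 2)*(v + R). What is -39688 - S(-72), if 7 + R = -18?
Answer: -46866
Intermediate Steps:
R = -25 (R = -7 - 18 = -25)
S(v) = (-25 + v)*(-2 + v) (S(v) = (v - 2)*(v - 25) = (-2 + v)*(-25 + v) = (-25 + v)*(-2 + v))
-39688 - S(-72) = -39688 - (50 + (-72)² - 27*(-72)) = -39688 - (50 + 5184 + 1944) = -39688 - 1*7178 = -39688 - 7178 = -46866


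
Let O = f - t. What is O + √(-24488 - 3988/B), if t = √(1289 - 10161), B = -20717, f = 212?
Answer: 212 - 2*I*√2218 + 6*I*√291945062001/20717 ≈ 212.0 + 62.294*I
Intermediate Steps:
t = 2*I*√2218 (t = √(-8872) = 2*I*√2218 ≈ 94.191*I)
O = 212 - 2*I*√2218 ≈ 212.0 - 94.191*I
O + √(-24488 - 3988/B) = (212 - 2*I*√2218) + √(-24488 - 3988/(-20717)) = (212 - 2*I*√2218) + √(-24488 - 3988*(-1/20717)) = (212 - 2*I*√2218) + √(-24488 + 3988/20717) = (212 - 2*I*√2218) + √(-507313908/20717) = (212 - 2*I*√2218) + 6*I*√291945062001/20717 = 212 - 2*I*√2218 + 6*I*√291945062001/20717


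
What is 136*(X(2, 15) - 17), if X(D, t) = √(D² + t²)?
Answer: -2312 + 136*√229 ≈ -253.95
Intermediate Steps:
136*(X(2, 15) - 17) = 136*(√(2² + 15²) - 17) = 136*(√(4 + 225) - 17) = 136*(√229 - 17) = 136*(-17 + √229) = -2312 + 136*√229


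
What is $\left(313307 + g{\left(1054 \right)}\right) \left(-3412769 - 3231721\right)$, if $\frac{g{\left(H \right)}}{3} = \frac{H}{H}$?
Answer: $-2081785161900$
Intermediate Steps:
$g{\left(H \right)} = 3$ ($g{\left(H \right)} = 3 \frac{H}{H} = 3 \cdot 1 = 3$)
$\left(313307 + g{\left(1054 \right)}\right) \left(-3412769 - 3231721\right) = \left(313307 + 3\right) \left(-3412769 - 3231721\right) = 313310 \left(-6644490\right) = -2081785161900$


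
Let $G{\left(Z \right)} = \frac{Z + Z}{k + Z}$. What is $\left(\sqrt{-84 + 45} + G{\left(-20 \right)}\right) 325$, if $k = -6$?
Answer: $500 + 325 i \sqrt{39} \approx 500.0 + 2029.6 i$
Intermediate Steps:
$G{\left(Z \right)} = \frac{2 Z}{-6 + Z}$ ($G{\left(Z \right)} = \frac{Z + Z}{-6 + Z} = \frac{2 Z}{-6 + Z}$)
$\left(\sqrt{-84 + 45} + G{\left(-20 \right)}\right) 325 = \left(\sqrt{-84 + 45} + 2 \left(-20\right) \frac{1}{-6 - 20}\right) 325 = \left(\sqrt{-39} + 2 \left(-20\right) \frac{1}{-26}\right) 325 = \left(i \sqrt{39} + 2 \left(-20\right) \left(- \frac{1}{26}\right)\right) 325 = \left(i \sqrt{39} + \frac{20}{13}\right) 325 = \left(\frac{20}{13} + i \sqrt{39}\right) 325 = 500 + 325 i \sqrt{39}$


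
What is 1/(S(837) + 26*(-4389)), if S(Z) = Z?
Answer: -1/113277 ≈ -8.8279e-6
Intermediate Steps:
1/(S(837) + 26*(-4389)) = 1/(837 + 26*(-4389)) = 1/(837 - 114114) = 1/(-113277) = -1/113277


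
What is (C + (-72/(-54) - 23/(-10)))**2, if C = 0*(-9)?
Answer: 11881/900 ≈ 13.201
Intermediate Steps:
C = 0
(C + (-72/(-54) - 23/(-10)))**2 = (0 + (-72/(-54) - 23/(-10)))**2 = (0 + (-72*(-1/54) - 23*(-1/10)))**2 = (0 + (4/3 + 23/10))**2 = (0 + 109/30)**2 = (109/30)**2 = 11881/900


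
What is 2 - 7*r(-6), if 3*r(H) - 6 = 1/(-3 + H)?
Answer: -317/27 ≈ -11.741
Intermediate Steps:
r(H) = 2 + 1/(3*(-3 + H))
2 - 7*r(-6) = 2 - 7*(-17 + 6*(-6))/(3*(-3 - 6)) = 2 - 7*(-17 - 36)/(3*(-9)) = 2 - 7*(-1)*(-53)/(3*9) = 2 - 7*53/27 = 2 - 371/27 = -317/27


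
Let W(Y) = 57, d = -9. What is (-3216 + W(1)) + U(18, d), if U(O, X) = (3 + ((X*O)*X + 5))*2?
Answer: -227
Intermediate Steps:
U(O, X) = 16 + 2*O*X² (U(O, X) = (3 + ((O*X)*X + 5))*2 = (3 + (O*X² + 5))*2 = (3 + (5 + O*X²))*2 = (8 + O*X²)*2 = 16 + 2*O*X²)
(-3216 + W(1)) + U(18, d) = (-3216 + 57) + (16 + 2*18*(-9)²) = -3159 + (16 + 2*18*81) = -3159 + (16 + 2916) = -3159 + 2932 = -227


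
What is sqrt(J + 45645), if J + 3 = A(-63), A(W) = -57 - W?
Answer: 12*sqrt(317) ≈ 213.65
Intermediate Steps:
J = 3 (J = -3 + (-57 - 1*(-63)) = -3 + (-57 + 63) = -3 + 6 = 3)
sqrt(J + 45645) = sqrt(3 + 45645) = sqrt(45648) = 12*sqrt(317)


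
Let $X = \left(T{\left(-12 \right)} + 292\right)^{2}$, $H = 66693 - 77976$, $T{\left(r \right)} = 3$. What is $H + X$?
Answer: $75742$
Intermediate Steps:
$H = -11283$ ($H = 66693 - 77976 = -11283$)
$X = 87025$ ($X = \left(3 + 292\right)^{2} = 295^{2} = 87025$)
$H + X = -11283 + 87025 = 75742$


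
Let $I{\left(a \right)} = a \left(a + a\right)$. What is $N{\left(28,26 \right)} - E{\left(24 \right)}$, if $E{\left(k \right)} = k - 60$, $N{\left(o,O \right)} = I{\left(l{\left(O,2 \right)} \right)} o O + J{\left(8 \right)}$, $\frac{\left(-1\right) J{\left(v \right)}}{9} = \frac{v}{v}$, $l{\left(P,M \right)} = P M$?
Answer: $3937051$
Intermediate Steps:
$l{\left(P,M \right)} = M P$
$I{\left(a \right)} = 2 a^{2}$ ($I{\left(a \right)} = a 2 a = 2 a^{2}$)
$J{\left(v \right)} = -9$ ($J{\left(v \right)} = - 9 \frac{v}{v} = \left(-9\right) 1 = -9$)
$N{\left(o,O \right)} = -9 + 8 o O^{3}$ ($N{\left(o,O \right)} = 2 \left(2 O\right)^{2} o O - 9 = 2 \cdot 4 O^{2} o O - 9 = 8 O^{2} o O - 9 = 8 o O^{2} O - 9 = 8 o O^{3} - 9 = -9 + 8 o O^{3}$)
$E{\left(k \right)} = -60 + k$
$N{\left(28,26 \right)} - E{\left(24 \right)} = \left(-9 + 8 \cdot 28 \cdot 26^{3}\right) - \left(-60 + 24\right) = \left(-9 + 8 \cdot 28 \cdot 17576\right) - -36 = \left(-9 + 3937024\right) + 36 = 3937015 + 36 = 3937051$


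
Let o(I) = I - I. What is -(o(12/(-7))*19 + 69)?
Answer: -69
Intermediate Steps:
o(I) = 0
-(o(12/(-7))*19 + 69) = -(0*19 + 69) = -(0 + 69) = -1*69 = -69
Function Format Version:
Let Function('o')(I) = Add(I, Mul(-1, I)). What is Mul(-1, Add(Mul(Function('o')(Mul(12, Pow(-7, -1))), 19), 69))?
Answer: -69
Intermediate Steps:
Function('o')(I) = 0
Mul(-1, Add(Mul(Function('o')(Mul(12, Pow(-7, -1))), 19), 69)) = Mul(-1, Add(Mul(0, 19), 69)) = Mul(-1, Add(0, 69)) = Mul(-1, 69) = -69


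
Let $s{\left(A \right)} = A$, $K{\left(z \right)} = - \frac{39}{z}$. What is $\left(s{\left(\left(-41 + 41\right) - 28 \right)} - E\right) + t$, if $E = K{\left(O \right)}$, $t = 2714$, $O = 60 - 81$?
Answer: $\frac{18789}{7} \approx 2684.1$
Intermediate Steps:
$O = -21$ ($O = 60 - 81 = -21$)
$E = \frac{13}{7}$ ($E = - \frac{39}{-21} = \left(-39\right) \left(- \frac{1}{21}\right) = \frac{13}{7} \approx 1.8571$)
$\left(s{\left(\left(-41 + 41\right) - 28 \right)} - E\right) + t = \left(\left(\left(-41 + 41\right) - 28\right) - \frac{13}{7}\right) + 2714 = \left(\left(0 - 28\right) - \frac{13}{7}\right) + 2714 = \left(-28 - \frac{13}{7}\right) + 2714 = - \frac{209}{7} + 2714 = \frac{18789}{7}$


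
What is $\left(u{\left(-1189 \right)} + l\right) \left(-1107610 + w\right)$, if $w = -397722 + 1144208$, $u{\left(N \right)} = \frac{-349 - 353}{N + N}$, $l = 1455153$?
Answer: $- \frac{624808535729232}{1189} \approx -5.2549 \cdot 10^{11}$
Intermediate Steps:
$u{\left(N \right)} = - \frac{351}{N}$ ($u{\left(N \right)} = - \frac{702}{2 N} = - 702 \frac{1}{2 N} = - \frac{351}{N}$)
$w = 746486$
$\left(u{\left(-1189 \right)} + l\right) \left(-1107610 + w\right) = \left(- \frac{351}{-1189} + 1455153\right) \left(-1107610 + 746486\right) = \left(\left(-351\right) \left(- \frac{1}{1189}\right) + 1455153\right) \left(-361124\right) = \left(\frac{351}{1189} + 1455153\right) \left(-361124\right) = \frac{1730177268}{1189} \left(-361124\right) = - \frac{624808535729232}{1189}$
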